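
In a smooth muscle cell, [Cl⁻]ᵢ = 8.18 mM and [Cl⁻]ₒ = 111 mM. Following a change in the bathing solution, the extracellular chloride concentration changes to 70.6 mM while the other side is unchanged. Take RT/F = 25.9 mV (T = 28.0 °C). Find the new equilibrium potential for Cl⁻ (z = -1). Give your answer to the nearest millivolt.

After the shift: [Cl⁻]_out = 70.6, [Cl⁻]_in = 8.18 mM.
E_new = (25.9/-1)·ln(70.6/8.18) = -25.90 · (2.1553) = -55.82 mV

-56 mV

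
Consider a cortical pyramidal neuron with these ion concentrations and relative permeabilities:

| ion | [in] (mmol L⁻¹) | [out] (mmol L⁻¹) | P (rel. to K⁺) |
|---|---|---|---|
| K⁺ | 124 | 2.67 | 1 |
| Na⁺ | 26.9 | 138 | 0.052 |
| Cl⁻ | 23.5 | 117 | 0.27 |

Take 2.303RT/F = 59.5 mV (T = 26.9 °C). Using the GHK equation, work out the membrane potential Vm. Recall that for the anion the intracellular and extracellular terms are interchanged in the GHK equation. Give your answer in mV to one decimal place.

Vm = 59.5 · log₁₀[(Σ P·[cation]ₒ + Σ P·[anion]ᵢ) / (Σ P·[cation]ᵢ + Σ P·[anion]ₒ)]
Numerator = 1×2.67 + 0.052×138 + 0.27×23.5 = 16.19
Denominator = 1×124 + 0.052×26.9 + 0.27×117 = 157
Vm = 59.5 · log₁₀(0.10313) = 59.5 × (-0.9866) = -58.70 mV

-58.7 mV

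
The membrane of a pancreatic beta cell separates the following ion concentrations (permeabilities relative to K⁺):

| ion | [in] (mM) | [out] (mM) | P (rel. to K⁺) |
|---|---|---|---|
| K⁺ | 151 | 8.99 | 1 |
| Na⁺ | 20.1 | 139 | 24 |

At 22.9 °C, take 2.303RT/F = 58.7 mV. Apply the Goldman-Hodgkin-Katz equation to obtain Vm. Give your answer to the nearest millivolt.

Vm = 58.7 · log₁₀[(Σ P·[cation]ₒ + Σ P·[anion]ᵢ) / (Σ P·[cation]ᵢ + Σ P·[anion]ₒ)]
Numerator = 1×8.99 + 24×139 = 3345
Denominator = 1×151 + 24×20.1 = 633.4
Vm = 58.7 · log₁₀(5.281) = 58.7 × (0.7227) = 42.42 mV

42 mV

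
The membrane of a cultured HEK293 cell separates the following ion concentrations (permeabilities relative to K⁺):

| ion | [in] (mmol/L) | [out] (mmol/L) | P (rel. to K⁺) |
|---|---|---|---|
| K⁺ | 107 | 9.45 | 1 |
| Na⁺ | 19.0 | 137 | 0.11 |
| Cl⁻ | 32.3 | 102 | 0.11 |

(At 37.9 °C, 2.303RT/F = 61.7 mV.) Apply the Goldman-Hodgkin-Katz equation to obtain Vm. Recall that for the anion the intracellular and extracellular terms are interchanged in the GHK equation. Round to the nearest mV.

-39 mV

Vm = 61.7 · log₁₀[(Σ P·[cation]ₒ + Σ P·[anion]ᵢ) / (Σ P·[cation]ᵢ + Σ P·[anion]ₒ)]
Numerator = 1×9.45 + 0.11×137 + 0.11×32.3 = 28.07
Denominator = 1×107 + 0.11×19.0 + 0.11×102 = 120.3
Vm = 61.7 · log₁₀(0.23334) = 61.7 × (-0.6320) = -39.00 mV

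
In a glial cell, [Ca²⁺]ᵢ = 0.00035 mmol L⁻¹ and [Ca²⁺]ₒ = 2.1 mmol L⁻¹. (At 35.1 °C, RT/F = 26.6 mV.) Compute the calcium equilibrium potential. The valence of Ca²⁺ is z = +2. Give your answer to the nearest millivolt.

116 mV

E = (26.6/z) · ln([Ca²⁺]_out/[Ca²⁺]_in) with z = +2.
= (26.6/2) · ln(2.1/0.00035) = 13.30 · ln(6000)
= 13.30 · (8.6995) = 115.70 mV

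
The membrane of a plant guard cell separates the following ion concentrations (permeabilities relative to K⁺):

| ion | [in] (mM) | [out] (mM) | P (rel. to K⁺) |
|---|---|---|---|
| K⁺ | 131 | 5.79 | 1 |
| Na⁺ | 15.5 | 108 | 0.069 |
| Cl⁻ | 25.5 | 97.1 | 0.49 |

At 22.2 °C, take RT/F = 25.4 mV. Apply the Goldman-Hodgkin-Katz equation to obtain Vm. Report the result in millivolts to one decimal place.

-49.4 mV

Vm = 25.4 · ln[(Σ P·[cation]ₒ + Σ P·[anion]ᵢ) / (Σ P·[cation]ᵢ + Σ P·[anion]ₒ)]
Numerator = 1×5.79 + 0.069×108 + 0.49×25.5 = 25.74
Denominator = 1×131 + 0.069×15.5 + 0.49×97.1 = 179.6
Vm = 25.4 · ln(0.14326) = 25.4 × (-1.9431) = -49.35 mV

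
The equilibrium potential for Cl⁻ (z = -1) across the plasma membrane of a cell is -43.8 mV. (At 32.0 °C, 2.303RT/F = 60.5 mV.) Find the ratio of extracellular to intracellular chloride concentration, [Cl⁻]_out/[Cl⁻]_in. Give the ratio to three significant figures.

log₁₀([out]/[in]) = E·z/(60.5) = -43.8 × -1 / 60.5 = 0.7240
[out]/[in] = 10^(0.7240) = 5.296

5.30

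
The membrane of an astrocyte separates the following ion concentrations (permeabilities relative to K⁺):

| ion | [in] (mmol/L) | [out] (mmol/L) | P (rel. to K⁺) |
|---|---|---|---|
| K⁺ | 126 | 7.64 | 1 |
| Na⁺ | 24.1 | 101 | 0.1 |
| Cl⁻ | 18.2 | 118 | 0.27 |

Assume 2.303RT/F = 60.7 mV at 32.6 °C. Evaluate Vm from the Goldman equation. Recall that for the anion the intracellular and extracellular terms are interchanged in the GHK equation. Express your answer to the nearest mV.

Vm = 60.7 · log₁₀[(Σ P·[cation]ₒ + Σ P·[anion]ᵢ) / (Σ P·[cation]ᵢ + Σ P·[anion]ₒ)]
Numerator = 1×7.64 + 0.1×101 + 0.27×18.2 = 22.65
Denominator = 1×126 + 0.1×24.1 + 0.27×118 = 160.3
Vm = 60.7 · log₁₀(0.14135) = 60.7 × (-0.8497) = -51.58 mV

-52 mV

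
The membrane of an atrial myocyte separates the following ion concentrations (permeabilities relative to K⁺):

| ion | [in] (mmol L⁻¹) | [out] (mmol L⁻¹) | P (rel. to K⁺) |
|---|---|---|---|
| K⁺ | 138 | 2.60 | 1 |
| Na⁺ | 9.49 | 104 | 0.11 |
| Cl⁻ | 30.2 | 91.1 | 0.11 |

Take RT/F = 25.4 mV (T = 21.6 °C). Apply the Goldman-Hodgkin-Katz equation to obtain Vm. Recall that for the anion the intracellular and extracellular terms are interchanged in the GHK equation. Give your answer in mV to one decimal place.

Vm = 25.4 · ln[(Σ P·[cation]ₒ + Σ P·[anion]ᵢ) / (Σ P·[cation]ᵢ + Σ P·[anion]ₒ)]
Numerator = 1×2.60 + 0.11×104 + 0.11×30.2 = 17.36
Denominator = 1×138 + 0.11×9.49 + 0.11×91.1 = 149.1
Vm = 25.4 · ln(0.11647) = 25.4 × (-2.1501) = -54.61 mV

-54.6 mV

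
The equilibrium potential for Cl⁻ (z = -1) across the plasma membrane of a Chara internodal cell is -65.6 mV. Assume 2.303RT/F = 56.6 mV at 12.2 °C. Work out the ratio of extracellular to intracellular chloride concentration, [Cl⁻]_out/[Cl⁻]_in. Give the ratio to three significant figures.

14.4

log₁₀([out]/[in]) = E·z/(56.6) = -65.6 × -1 / 56.6 = 1.1590
[out]/[in] = 10^(1.1590) = 14.42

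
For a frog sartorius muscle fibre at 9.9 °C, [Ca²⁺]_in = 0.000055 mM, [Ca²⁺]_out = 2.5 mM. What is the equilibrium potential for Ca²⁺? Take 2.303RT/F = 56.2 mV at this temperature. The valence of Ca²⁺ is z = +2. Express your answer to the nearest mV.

131 mV

E = (56.2/z) · log₁₀([Ca²⁺]_out/[Ca²⁺]_in) with z = +2.
= (56.2/2) · log₁₀(2.5/0.000055) = 28.10 · log₁₀(4.545e+04)
= 28.10 · (4.6576) = 130.88 mV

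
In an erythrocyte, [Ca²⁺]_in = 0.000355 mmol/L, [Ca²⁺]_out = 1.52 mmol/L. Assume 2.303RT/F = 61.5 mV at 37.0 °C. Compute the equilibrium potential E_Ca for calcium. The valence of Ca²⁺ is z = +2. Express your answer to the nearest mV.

112 mV

E = (61.5/z) · log₁₀([Ca²⁺]_out/[Ca²⁺]_in) with z = +2.
= (61.5/2) · log₁₀(1.52/0.000355) = 30.75 · log₁₀(4282)
= 30.75 · (3.6316) = 111.67 mV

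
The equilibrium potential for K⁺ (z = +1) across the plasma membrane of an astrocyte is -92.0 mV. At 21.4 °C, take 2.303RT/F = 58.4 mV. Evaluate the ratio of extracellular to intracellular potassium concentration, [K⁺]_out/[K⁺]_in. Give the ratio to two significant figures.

0.027

log₁₀([out]/[in]) = E·z/(58.4) = -92.0 × 1 / 58.4 = -1.5753
[out]/[in] = 10^(-1.5753) = 0.02659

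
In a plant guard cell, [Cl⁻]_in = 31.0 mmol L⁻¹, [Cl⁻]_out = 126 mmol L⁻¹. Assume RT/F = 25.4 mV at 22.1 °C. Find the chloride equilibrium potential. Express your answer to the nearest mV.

E = (25.4/z) · ln([Cl⁻]_out/[Cl⁻]_in) with z = -1.
For an anion, dividing by z = -1 reverses the sign.
= (25.4/-1) · ln(126/31.0) = -25.40 · ln(4.065)
= -25.40 · (1.4023) = -35.62 mV

-36 mV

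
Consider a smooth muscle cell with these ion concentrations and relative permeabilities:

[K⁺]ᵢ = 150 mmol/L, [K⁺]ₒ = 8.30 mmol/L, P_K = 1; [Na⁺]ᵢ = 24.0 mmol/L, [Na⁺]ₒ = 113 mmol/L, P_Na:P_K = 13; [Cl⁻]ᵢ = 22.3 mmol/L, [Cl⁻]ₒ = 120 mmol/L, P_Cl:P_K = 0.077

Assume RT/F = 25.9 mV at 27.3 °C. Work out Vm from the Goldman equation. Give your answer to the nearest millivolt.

Vm = 25.9 · ln[(Σ P·[cation]ₒ + Σ P·[anion]ᵢ) / (Σ P·[cation]ᵢ + Σ P·[anion]ₒ)]
Numerator = 1×8.30 + 13×113 + 0.077×22.3 = 1479
Denominator = 1×150 + 13×24.0 + 0.077×120 = 471.2
Vm = 25.9 · ln(3.1386) = 25.9 × (1.1438) = 29.62 mV

30 mV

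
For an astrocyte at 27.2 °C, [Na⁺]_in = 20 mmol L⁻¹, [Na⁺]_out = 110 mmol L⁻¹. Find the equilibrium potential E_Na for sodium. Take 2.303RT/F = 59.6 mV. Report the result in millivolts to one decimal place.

E = (59.6/z) · log₁₀([Na⁺]_out/[Na⁺]_in) with z = +1.
= (59.6/1) · log₁₀(110/20) = 59.60 · log₁₀(5.5)
= 59.60 · (0.7404) = 44.13 mV

44.1 mV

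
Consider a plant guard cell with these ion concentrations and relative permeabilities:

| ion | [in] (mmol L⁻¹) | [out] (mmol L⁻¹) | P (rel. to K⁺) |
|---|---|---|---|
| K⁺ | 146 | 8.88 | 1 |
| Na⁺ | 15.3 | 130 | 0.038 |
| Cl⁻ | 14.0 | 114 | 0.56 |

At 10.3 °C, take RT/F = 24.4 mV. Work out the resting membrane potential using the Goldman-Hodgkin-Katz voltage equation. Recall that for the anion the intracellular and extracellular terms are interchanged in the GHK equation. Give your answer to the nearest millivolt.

Vm = 24.4 · ln[(Σ P·[cation]ₒ + Σ P·[anion]ᵢ) / (Σ P·[cation]ᵢ + Σ P·[anion]ₒ)]
Numerator = 1×8.88 + 0.038×130 + 0.56×14.0 = 21.66
Denominator = 1×146 + 0.038×15.3 + 0.56×114 = 210.4
Vm = 24.4 · ln(0.10294) = 24.4 × (-2.2736) = -55.48 mV

-55 mV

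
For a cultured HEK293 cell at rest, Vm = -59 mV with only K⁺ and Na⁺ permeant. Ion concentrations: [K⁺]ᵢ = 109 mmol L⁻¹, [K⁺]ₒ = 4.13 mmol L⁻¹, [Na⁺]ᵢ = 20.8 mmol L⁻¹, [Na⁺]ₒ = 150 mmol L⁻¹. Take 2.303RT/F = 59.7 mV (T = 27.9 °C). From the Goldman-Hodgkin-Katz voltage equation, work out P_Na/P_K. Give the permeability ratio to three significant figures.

0.0478

Let α = P_Na/P_K. GHK: Vm = 59.7·log₁₀[(Kₒ + α·Naₒ)/(Kᵢ + α·Naᵢ)].
10^(Vm/59.7) = 10^(-59.0/59.7) = 0.10274
So 0.10274·(Kᵢ + α·Naᵢ) = Kₒ + α·Naₒ → α = (0.10274·109.0 − 4.13) / (150.0 − 0.10274·20.8)
α = (11.2 − 4.13) / (150.0 − 2.137) = 7.068/147.9 = 0.0478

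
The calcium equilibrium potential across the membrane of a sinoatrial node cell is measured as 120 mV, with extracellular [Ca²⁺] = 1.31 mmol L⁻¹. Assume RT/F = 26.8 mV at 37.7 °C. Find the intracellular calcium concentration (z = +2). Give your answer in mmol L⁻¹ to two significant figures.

0.00017 mmol L⁻¹

Nernst: E = (26.8/2) · ln([out]/[in]), so ln([out]/[in]) = 120.0 × 2 / 26.8 = 8.9552.
[out]/[in] = e^(8.9552) = 7748.
[in] = 1.31 / 7748 = 0.0001691 mmol L⁻¹.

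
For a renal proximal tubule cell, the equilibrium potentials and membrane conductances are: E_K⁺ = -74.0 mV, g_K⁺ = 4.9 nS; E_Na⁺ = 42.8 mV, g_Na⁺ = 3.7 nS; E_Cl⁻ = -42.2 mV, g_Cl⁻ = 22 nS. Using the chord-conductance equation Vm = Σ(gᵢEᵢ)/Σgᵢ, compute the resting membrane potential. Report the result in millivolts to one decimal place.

Σ gᵢEᵢ = 4.9·(-74.0) + 3.7·(42.8) + 22·(-42.2) = -1132.64
Σ gᵢ = 4.9 + 3.7 + 22 = 30.6
Vm = -1132.64 / 30.6 = -37.01 mV

-37.0 mV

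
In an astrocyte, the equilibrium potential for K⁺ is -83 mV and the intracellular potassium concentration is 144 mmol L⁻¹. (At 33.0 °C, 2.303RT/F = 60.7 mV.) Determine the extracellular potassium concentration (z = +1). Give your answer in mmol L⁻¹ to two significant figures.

6.2 mmol L⁻¹

Nernst: E = (60.7/1) · log₁₀([out]/[in]), so log₁₀([out]/[in]) = -83.0 × 1 / 60.7 = -1.3674.
[out]/[in] = 10^(-1.3674) = 0.04292.
[out] = 0.04292 × 144 = 6.18 mmol L⁻¹.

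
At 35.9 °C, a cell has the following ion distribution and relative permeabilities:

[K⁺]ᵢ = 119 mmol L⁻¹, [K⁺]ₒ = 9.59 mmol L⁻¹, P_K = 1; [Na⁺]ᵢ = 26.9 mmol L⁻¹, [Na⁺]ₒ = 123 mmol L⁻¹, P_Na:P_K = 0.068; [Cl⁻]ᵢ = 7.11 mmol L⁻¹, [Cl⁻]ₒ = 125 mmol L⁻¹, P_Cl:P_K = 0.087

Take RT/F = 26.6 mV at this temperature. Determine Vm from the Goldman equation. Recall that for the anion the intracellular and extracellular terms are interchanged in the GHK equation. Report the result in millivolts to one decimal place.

Vm = 26.6 · ln[(Σ P·[cation]ₒ + Σ P·[anion]ᵢ) / (Σ P·[cation]ᵢ + Σ P·[anion]ₒ)]
Numerator = 1×9.59 + 0.068×123 + 0.087×7.11 = 18.57
Denominator = 1×119 + 0.068×26.9 + 0.087×125 = 131.7
Vm = 26.6 · ln(0.14102) = 26.6 × (-1.9589) = -52.11 mV

-52.1 mV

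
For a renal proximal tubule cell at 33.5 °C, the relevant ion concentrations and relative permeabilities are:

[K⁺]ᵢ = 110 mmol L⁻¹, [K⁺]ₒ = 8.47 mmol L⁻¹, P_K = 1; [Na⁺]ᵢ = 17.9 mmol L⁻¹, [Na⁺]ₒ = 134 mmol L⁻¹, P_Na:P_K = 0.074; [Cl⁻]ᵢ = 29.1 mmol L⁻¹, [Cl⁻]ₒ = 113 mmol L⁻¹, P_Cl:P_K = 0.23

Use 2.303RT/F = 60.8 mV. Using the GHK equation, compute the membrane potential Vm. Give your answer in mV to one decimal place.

Vm = 60.8 · log₁₀[(Σ P·[cation]ₒ + Σ P·[anion]ᵢ) / (Σ P·[cation]ᵢ + Σ P·[anion]ₒ)]
Numerator = 1×8.47 + 0.074×134 + 0.23×29.1 = 25.08
Denominator = 1×110 + 0.074×17.9 + 0.23×113 = 137.3
Vm = 60.8 · log₁₀(0.18264) = 60.8 × (-0.7384) = -44.90 mV

-44.9 mV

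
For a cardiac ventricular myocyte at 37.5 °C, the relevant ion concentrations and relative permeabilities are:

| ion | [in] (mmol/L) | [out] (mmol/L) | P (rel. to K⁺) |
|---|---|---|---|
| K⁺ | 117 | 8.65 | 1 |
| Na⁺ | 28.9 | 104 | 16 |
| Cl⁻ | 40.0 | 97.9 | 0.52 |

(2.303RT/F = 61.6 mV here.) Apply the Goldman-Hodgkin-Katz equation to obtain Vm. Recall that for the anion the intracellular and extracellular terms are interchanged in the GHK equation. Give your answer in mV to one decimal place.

Vm = 61.6 · log₁₀[(Σ P·[cation]ₒ + Σ P·[anion]ᵢ) / (Σ P·[cation]ᵢ + Σ P·[anion]ₒ)]
Numerator = 1×8.65 + 16×104 + 0.52×40.0 = 1693
Denominator = 1×117 + 16×28.9 + 0.52×97.9 = 630.3
Vm = 61.6 · log₁₀(2.6867) = 61.6 × (0.4292) = 26.44 mV

26.4 mV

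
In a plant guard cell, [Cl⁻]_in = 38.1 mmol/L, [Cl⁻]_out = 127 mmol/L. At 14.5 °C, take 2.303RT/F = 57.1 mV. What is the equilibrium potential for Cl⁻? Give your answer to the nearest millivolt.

E = (57.1/z) · log₁₀([Cl⁻]_out/[Cl⁻]_in) with z = -1.
For an anion, dividing by z = -1 reverses the sign.
= (57.1/-1) · log₁₀(127/38.1) = -57.10 · log₁₀(3.333)
= -57.10 · (0.5229) = -29.86 mV

-30 mV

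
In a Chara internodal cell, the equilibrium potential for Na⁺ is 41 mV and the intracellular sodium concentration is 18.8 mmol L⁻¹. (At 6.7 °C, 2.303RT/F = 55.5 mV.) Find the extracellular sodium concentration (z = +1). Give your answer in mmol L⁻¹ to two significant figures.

Nernst: E = (55.5/1) · log₁₀([out]/[in]), so log₁₀([out]/[in]) = 41.0 × 1 / 55.5 = 0.7387.
[out]/[in] = 10^(0.7387) = 5.479.
[out] = 5.479 × 18.8 = 103 mmol L⁻¹.

100 mmol L⁻¹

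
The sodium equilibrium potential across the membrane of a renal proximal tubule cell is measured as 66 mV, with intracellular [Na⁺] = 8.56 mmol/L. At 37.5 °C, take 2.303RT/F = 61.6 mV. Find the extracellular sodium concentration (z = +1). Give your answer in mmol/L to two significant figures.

100 mmol/L

Nernst: E = (61.6/1) · log₁₀([out]/[in]), so log₁₀([out]/[in]) = 66.0 × 1 / 61.6 = 1.0714.
[out]/[in] = 10^(1.0714) = 11.79.
[out] = 11.79 × 8.56 = 100.9 mmol/L.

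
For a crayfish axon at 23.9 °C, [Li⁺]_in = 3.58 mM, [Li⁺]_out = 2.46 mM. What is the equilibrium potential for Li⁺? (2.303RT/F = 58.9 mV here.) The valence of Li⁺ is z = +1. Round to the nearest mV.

E = (58.9/z) · log₁₀([Li⁺]_out/[Li⁺]_in) with z = +1.
= (58.9/1) · log₁₀(2.46/3.58) = 58.90 · log₁₀(0.6872)
= 58.90 · (-0.1629) = -9.60 mV

-10 mV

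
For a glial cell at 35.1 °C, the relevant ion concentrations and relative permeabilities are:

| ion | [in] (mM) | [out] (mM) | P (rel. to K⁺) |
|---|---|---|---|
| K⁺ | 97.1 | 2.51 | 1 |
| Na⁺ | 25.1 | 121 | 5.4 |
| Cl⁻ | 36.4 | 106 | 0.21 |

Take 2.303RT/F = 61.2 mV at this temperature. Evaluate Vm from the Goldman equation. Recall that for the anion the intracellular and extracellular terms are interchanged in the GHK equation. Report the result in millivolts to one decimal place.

25.4 mV

Vm = 61.2 · log₁₀[(Σ P·[cation]ₒ + Σ P·[anion]ᵢ) / (Σ P·[cation]ᵢ + Σ P·[anion]ₒ)]
Numerator = 1×2.51 + 5.4×121 + 0.21×36.4 = 663.6
Denominator = 1×97.1 + 5.4×25.1 + 0.21×106 = 254.9
Vm = 61.2 · log₁₀(2.6032) = 61.2 × (0.4155) = 25.43 mV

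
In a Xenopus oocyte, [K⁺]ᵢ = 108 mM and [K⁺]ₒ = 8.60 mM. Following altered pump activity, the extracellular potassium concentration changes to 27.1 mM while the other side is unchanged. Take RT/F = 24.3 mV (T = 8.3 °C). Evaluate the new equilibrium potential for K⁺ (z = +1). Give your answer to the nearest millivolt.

-34 mV

After the shift: [K⁺]_out = 27.1, [K⁺]_in = 108 mM.
E_new = (24.3/1)·ln(27.1/108) = 24.30 · (-1.3826) = -33.60 mV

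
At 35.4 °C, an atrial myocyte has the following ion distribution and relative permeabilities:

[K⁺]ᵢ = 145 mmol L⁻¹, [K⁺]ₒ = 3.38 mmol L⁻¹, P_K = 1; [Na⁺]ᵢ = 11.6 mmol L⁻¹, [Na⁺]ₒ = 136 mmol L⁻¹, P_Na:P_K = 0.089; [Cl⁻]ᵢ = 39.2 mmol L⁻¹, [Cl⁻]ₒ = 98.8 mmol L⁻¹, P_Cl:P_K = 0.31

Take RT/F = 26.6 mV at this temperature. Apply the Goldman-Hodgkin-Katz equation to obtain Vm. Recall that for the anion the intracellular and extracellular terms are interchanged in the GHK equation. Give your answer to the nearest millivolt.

Vm = 26.6 · ln[(Σ P·[cation]ₒ + Σ P·[anion]ᵢ) / (Σ P·[cation]ᵢ + Σ P·[anion]ₒ)]
Numerator = 1×3.38 + 0.089×136 + 0.31×39.2 = 27.64
Denominator = 1×145 + 0.089×11.6 + 0.31×98.8 = 176.7
Vm = 26.6 · ln(0.15644) = 26.6 × (-1.8551) = -49.35 mV

-49 mV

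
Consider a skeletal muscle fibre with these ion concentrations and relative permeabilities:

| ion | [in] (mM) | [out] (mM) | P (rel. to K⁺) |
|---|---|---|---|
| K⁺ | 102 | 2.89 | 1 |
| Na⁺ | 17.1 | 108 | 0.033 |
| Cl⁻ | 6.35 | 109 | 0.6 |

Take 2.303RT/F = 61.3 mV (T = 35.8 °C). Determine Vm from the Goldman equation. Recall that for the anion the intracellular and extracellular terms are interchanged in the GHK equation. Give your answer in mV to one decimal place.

-74.4 mV

Vm = 61.3 · log₁₀[(Σ P·[cation]ₒ + Σ P·[anion]ᵢ) / (Σ P·[cation]ᵢ + Σ P·[anion]ₒ)]
Numerator = 1×2.89 + 0.033×108 + 0.6×6.35 = 10.26
Denominator = 1×102 + 0.033×17.1 + 0.6×109 = 168
Vm = 61.3 · log₁₀(0.061108) = 61.3 × (-1.2139) = -74.41 mV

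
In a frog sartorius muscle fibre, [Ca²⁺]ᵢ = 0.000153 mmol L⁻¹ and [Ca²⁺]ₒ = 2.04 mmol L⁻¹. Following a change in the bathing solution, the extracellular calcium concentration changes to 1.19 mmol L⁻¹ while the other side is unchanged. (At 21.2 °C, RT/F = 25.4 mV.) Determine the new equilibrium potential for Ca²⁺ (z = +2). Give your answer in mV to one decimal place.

After the shift: [Ca²⁺]_out = 1.19, [Ca²⁺]_in = 0.000153 mmol L⁻¹.
E_new = (25.4/2)·ln(1.19/0.000153) = 12.70 · (8.9590) = 113.78 mV

113.8 mV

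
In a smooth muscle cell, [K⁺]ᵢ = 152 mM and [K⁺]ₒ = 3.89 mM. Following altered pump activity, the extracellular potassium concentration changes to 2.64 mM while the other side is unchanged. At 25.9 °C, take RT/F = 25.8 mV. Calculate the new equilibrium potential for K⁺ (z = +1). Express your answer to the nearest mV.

-105 mV

After the shift: [K⁺]_out = 2.64, [K⁺]_in = 152 mM.
E_new = (25.8/1)·ln(2.64/152) = 25.80 · (-4.0531) = -104.57 mV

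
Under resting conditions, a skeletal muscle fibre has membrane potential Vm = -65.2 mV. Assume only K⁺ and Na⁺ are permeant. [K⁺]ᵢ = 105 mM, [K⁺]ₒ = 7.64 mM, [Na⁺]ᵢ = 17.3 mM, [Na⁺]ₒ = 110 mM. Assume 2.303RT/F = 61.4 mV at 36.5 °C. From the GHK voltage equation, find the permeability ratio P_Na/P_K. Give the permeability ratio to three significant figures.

Let α = P_Na/P_K. GHK: Vm = 61.4·log₁₀[(Kₒ + α·Naₒ)/(Kᵢ + α·Naᵢ)].
10^(Vm/61.4) = 10^(-65.2/61.4) = 0.086718
So 0.086718·(Kᵢ + α·Naᵢ) = Kₒ + α·Naₒ → α = (0.086718·105.0 − 7.64) / (110.0 − 0.086718·17.3)
α = (9.105 − 7.64) / (110.0 − 1.5) = 1.465/108.5 = 0.01351

0.0135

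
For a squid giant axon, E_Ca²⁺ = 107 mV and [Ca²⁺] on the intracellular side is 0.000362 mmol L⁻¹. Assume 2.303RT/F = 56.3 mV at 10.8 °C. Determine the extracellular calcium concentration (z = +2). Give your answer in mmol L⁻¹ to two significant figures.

Nernst: E = (56.3/2) · log₁₀([out]/[in]), so log₁₀([out]/[in]) = 107.0 × 2 / 56.3 = 3.8011.
[out]/[in] = 10^(3.8011) = 6325.
[out] = 6325 × 0.000362 = 2.29 mmol L⁻¹.

2.3 mmol L⁻¹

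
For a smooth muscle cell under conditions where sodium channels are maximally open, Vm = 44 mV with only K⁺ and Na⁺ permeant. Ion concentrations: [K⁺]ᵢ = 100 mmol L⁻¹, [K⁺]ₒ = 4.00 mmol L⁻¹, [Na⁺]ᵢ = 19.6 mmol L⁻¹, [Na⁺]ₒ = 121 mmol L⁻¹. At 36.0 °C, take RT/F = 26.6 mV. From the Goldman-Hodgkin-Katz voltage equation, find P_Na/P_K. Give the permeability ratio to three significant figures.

28.0

Let α = P_Na/P_K. GHK: Vm = 26.6·ln[(Kₒ + α·Naₒ)/(Kᵢ + α·Naᵢ)].
e^(Vm/26.6) = e^(44.0/26.6) = 5.2286
So 5.2286·(Kᵢ + α·Naᵢ) = Kₒ + α·Naₒ → α = (5.2286·100.0 − 4.0) / (121.0 − 5.2286·19.6)
α = (522.9 − 4.0) / (121.0 − 102.5) = 518.9/18.52 = 28.02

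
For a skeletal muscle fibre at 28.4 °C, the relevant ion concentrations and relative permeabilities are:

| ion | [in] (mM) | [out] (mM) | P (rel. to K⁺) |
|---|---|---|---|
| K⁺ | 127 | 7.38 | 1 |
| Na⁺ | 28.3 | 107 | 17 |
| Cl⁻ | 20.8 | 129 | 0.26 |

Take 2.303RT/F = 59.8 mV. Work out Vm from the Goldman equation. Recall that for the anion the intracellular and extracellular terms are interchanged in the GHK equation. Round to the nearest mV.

Vm = 59.8 · log₁₀[(Σ P·[cation]ₒ + Σ P·[anion]ᵢ) / (Σ P·[cation]ᵢ + Σ P·[anion]ₒ)]
Numerator = 1×7.38 + 17×107 + 0.26×20.8 = 1832
Denominator = 1×127 + 17×28.3 + 0.26×129 = 641.6
Vm = 59.8 · log₁₀(2.8549) = 59.8 × (0.4556) = 27.24 mV

27 mV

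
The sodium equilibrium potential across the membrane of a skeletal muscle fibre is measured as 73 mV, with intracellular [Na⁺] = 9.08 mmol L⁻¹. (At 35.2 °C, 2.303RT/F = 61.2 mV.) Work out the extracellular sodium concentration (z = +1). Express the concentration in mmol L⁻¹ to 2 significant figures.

140 mmol L⁻¹

Nernst: E = (61.2/1) · log₁₀([out]/[in]), so log₁₀([out]/[in]) = 73.0 × 1 / 61.2 = 1.1928.
[out]/[in] = 10^(1.1928) = 15.59.
[out] = 15.59 × 9.08 = 141.5 mmol L⁻¹.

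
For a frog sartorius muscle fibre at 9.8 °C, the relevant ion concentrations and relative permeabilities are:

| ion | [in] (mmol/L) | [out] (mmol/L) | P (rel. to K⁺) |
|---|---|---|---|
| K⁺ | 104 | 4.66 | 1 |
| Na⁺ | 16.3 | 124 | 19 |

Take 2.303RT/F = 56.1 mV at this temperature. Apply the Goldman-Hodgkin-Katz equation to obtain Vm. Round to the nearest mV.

42 mV

Vm = 56.1 · log₁₀[(Σ P·[cation]ₒ + Σ P·[anion]ᵢ) / (Σ P·[cation]ᵢ + Σ P·[anion]ₒ)]
Numerator = 1×4.66 + 19×124 = 2361
Denominator = 1×104 + 19×16.3 = 413.7
Vm = 56.1 · log₁₀(5.7062) = 56.1 × (0.7563) = 42.43 mV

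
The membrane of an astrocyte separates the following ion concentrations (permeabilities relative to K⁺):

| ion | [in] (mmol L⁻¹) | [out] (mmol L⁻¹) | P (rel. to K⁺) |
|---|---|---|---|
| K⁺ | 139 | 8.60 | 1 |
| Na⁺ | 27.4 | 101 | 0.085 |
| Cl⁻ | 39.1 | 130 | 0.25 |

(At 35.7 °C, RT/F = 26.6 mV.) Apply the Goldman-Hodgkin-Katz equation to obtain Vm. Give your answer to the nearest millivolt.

-50 mV

Vm = 26.6 · ln[(Σ P·[cation]ₒ + Σ P·[anion]ᵢ) / (Σ P·[cation]ᵢ + Σ P·[anion]ₒ)]
Numerator = 1×8.60 + 0.085×101 + 0.25×39.1 = 26.96
Denominator = 1×139 + 0.085×27.4 + 0.25×130 = 173.8
Vm = 26.6 · ln(0.15509) = 26.6 × (-1.8637) = -49.57 mV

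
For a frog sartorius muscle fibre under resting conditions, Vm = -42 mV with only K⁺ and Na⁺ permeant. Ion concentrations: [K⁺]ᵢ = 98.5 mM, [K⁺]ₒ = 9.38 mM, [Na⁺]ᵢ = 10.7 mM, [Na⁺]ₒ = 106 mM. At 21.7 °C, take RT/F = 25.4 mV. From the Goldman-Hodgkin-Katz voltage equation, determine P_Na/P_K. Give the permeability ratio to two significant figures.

0.091

Let α = P_Na/P_K. GHK: Vm = 25.4·ln[(Kₒ + α·Naₒ)/(Kᵢ + α·Naᵢ)].
e^(Vm/25.4) = e^(-42.0/25.4) = 0.19137
So 0.19137·(Kᵢ + α·Naᵢ) = Kₒ + α·Naₒ → α = (0.19137·98.5 − 9.38) / (106.0 − 0.19137·10.7)
α = (18.85 − 9.38) / (106.0 − 2.048) = 9.47/104 = 0.0911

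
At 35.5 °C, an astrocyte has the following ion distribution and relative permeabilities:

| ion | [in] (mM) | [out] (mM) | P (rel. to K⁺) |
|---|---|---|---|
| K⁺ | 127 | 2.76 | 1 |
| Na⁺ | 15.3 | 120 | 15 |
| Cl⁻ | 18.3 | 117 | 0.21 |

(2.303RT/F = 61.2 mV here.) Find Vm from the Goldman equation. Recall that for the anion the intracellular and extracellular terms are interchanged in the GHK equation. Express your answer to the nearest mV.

41 mV

Vm = 61.2 · log₁₀[(Σ P·[cation]ₒ + Σ P·[anion]ᵢ) / (Σ P·[cation]ᵢ + Σ P·[anion]ₒ)]
Numerator = 1×2.76 + 15×120 + 0.21×18.3 = 1807
Denominator = 1×127 + 15×15.3 + 0.21×117 = 381.1
Vm = 61.2 · log₁₀(4.7409) = 61.2 × (0.6759) = 41.36 mV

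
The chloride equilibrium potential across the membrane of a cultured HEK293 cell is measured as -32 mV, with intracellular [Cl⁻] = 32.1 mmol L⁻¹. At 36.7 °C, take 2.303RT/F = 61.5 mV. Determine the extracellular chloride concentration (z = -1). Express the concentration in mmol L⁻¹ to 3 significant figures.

106 mmol L⁻¹

Nernst: E = (61.5/-1) · log₁₀([out]/[in]), so log₁₀([out]/[in]) = -32.0 × -1 / 61.5 = 0.5203.
[out]/[in] = 10^(0.5203) = 3.314.
[out] = 3.314 × 32.1 = 106.4 mmol L⁻¹.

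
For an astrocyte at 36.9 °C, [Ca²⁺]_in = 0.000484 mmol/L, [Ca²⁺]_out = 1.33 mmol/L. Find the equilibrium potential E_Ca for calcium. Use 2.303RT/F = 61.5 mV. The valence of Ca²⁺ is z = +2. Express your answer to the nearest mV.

E = (61.5/z) · log₁₀([Ca²⁺]_out/[Ca²⁺]_in) with z = +2.
= (61.5/2) · log₁₀(1.33/0.000484) = 30.75 · log₁₀(2748)
= 30.75 · (3.4390) = 105.75 mV

106 mV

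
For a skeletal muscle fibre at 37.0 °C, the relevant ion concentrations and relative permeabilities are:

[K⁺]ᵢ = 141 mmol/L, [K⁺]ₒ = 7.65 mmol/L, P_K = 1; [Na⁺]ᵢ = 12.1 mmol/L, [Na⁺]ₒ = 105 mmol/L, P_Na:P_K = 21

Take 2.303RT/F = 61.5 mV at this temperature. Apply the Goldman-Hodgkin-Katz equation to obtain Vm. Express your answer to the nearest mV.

46 mV

Vm = 61.5 · log₁₀[(Σ P·[cation]ₒ + Σ P·[anion]ᵢ) / (Σ P·[cation]ᵢ + Σ P·[anion]ₒ)]
Numerator = 1×7.65 + 21×105 = 2213
Denominator = 1×141 + 21×12.1 = 395.1
Vm = 61.5 · log₁₀(5.6002) = 61.5 × (0.7482) = 46.01 mV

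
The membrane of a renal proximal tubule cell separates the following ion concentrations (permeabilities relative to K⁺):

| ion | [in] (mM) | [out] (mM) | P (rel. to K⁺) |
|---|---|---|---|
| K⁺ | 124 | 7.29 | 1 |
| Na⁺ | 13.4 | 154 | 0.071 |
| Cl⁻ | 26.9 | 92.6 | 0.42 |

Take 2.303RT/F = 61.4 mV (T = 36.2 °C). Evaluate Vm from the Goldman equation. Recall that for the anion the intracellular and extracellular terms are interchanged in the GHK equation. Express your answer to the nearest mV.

Vm = 61.4 · log₁₀[(Σ P·[cation]ₒ + Σ P·[anion]ᵢ) / (Σ P·[cation]ᵢ + Σ P·[anion]ₒ)]
Numerator = 1×7.29 + 0.071×154 + 0.42×26.9 = 29.52
Denominator = 1×124 + 0.071×13.4 + 0.42×92.6 = 163.8
Vm = 61.4 · log₁₀(0.18018) = 61.4 × (-0.7443) = -45.70 mV

-46 mV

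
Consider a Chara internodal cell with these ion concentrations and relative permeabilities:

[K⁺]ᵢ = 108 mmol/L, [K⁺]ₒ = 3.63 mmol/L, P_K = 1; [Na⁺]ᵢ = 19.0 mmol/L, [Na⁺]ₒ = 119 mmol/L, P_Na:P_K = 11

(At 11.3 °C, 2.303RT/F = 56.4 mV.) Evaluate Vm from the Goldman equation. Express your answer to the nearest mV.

35 mV

Vm = 56.4 · log₁₀[(Σ P·[cation]ₒ + Σ P·[anion]ᵢ) / (Σ P·[cation]ᵢ + Σ P·[anion]ₒ)]
Numerator = 1×3.63 + 11×119 = 1313
Denominator = 1×108 + 11×19.0 = 317
Vm = 56.4 · log₁₀(4.1408) = 56.4 × (0.6171) = 34.80 mV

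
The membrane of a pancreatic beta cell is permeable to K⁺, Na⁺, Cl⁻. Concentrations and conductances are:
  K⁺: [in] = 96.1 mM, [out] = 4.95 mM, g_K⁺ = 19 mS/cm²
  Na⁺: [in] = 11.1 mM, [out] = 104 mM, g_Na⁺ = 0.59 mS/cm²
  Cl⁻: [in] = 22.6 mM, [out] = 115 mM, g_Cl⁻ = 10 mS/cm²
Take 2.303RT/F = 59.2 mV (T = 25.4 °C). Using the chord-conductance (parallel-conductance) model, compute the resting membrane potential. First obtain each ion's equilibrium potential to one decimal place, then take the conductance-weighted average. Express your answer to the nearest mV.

E_K⁺ = (59.2/1)·log₁₀(4.95/96.1) = -76.3 mV
E_Na⁺ = (59.2/1)·log₁₀(104/11.1) = 57.5 mV
E_Cl⁻ = (59.2/-1)·log₁₀(115/22.6) = -41.8 mV
Vm = (Σ gᵢEᵢ)/(Σ gᵢ) = (19·-76.3 + 0.59·57.5 + 10·-41.8) / (19 + 0.59 + 10)
= -1833.78 / 29.59 = -61.97 mV

-62 mV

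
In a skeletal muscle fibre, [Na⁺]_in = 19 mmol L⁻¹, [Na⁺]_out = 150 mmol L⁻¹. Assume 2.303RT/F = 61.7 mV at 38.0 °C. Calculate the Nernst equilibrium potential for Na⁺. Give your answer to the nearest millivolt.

E = (61.7/z) · log₁₀([Na⁺]_out/[Na⁺]_in) with z = +1.
= (61.7/1) · log₁₀(150/19) = 61.70 · log₁₀(7.895)
= 61.70 · (0.8973) = 55.37 mV

55 mV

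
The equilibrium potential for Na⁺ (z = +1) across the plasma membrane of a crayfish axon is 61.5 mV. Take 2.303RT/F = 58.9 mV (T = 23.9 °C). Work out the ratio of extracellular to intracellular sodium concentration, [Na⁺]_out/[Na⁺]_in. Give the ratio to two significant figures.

11

log₁₀([out]/[in]) = E·z/(58.9) = 61.5 × 1 / 58.9 = 1.0441
[out]/[in] = 10^(1.0441) = 11.07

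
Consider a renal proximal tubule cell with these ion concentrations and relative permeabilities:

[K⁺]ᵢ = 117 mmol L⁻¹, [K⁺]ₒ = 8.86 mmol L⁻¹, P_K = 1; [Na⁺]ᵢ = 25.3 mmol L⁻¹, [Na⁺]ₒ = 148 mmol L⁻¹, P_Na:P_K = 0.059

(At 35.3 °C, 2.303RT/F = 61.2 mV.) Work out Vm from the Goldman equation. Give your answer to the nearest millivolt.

Vm = 61.2 · log₁₀[(Σ P·[cation]ₒ + Σ P·[anion]ᵢ) / (Σ P·[cation]ᵢ + Σ P·[anion]ₒ)]
Numerator = 1×8.86 + 0.059×148 = 17.59
Denominator = 1×117 + 0.059×25.3 = 118.5
Vm = 61.2 · log₁₀(0.14846) = 61.2 × (-0.8284) = -50.70 mV

-51 mV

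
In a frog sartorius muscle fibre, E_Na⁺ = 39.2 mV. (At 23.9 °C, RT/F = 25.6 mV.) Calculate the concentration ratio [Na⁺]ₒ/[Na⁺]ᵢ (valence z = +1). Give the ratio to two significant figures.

ln([out]/[in]) = E·z/(25.6) = 39.2 × 1 / 25.6 = 1.5312
[out]/[in] = e^(1.5312) = 4.624

4.6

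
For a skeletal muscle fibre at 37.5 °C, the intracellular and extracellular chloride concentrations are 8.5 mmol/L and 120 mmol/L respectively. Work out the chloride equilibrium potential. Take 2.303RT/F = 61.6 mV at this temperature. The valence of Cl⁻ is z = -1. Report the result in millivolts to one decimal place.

E = (61.6/z) · log₁₀([Cl⁻]_out/[Cl⁻]_in) with z = -1.
For an anion, dividing by z = -1 reverses the sign.
= (61.6/-1) · log₁₀(120/8.5) = -61.60 · log₁₀(14.12)
= -61.60 · (1.1498) = -70.83 mV

-70.8 mV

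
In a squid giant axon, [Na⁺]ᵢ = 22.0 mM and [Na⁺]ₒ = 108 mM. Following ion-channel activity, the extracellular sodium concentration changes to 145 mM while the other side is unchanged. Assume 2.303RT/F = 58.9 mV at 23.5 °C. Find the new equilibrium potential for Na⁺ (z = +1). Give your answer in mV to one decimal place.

48.2 mV

After the shift: [Na⁺]_out = 145, [Na⁺]_in = 22.0 mM.
E_new = (58.9/1)·log₁₀(145/22.0) = 58.90 · (0.8189) = 48.24 mV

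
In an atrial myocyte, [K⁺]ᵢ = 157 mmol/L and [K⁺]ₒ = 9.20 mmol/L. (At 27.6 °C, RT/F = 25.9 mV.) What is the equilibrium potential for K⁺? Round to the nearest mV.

-73 mV

E = (25.9/z) · ln([K⁺]_out/[K⁺]_in) with z = +1.
= (25.9/1) · ln(9.20/157) = 25.90 · ln(0.0586)
= 25.90 · (-2.8370) = -73.48 mV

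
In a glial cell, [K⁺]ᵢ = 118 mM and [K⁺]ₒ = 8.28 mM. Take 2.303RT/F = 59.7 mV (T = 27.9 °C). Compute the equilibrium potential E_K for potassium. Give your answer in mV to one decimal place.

E = (59.7/z) · log₁₀([K⁺]_out/[K⁺]_in) with z = +1.
= (59.7/1) · log₁₀(8.28/118) = 59.70 · log₁₀(0.07017)
= 59.70 · (-1.1539) = -68.88 mV

-68.9 mV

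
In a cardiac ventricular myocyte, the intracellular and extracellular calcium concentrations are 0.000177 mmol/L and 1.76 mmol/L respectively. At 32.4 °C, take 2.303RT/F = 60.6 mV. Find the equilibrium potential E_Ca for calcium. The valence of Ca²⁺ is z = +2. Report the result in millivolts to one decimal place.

121.1 mV

E = (60.6/z) · log₁₀([Ca²⁺]_out/[Ca²⁺]_in) with z = +2.
= (60.6/2) · log₁₀(1.76/0.000177) = 30.30 · log₁₀(9944)
= 30.30 · (3.9975) = 121.13 mV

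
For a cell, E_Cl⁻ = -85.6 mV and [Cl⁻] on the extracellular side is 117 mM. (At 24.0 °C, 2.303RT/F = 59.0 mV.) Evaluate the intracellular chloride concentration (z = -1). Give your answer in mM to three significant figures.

4.14 mM

Nernst: E = (59.0/-1) · log₁₀([out]/[in]), so log₁₀([out]/[in]) = -85.6 × -1 / 59.0 = 1.4508.
[out]/[in] = 10^(1.4508) = 28.24.
[in] = 117 / 28.24 = 4.143 mM.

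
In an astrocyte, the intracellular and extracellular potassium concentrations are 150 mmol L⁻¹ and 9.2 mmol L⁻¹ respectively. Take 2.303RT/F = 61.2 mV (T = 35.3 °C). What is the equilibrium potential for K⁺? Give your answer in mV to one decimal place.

-74.2 mV

E = (61.2/z) · log₁₀([K⁺]_out/[K⁺]_in) with z = +1.
= (61.2/1) · log₁₀(9.2/150) = 61.20 · log₁₀(0.06133)
= 61.20 · (-1.2123) = -74.19 mV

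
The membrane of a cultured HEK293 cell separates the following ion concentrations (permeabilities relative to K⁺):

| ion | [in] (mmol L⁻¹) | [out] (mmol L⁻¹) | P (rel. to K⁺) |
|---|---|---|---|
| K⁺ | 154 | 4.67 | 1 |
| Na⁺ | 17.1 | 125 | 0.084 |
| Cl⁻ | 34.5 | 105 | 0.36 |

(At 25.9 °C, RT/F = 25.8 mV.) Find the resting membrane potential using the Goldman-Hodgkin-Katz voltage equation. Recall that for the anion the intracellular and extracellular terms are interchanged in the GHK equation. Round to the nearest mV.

-50 mV

Vm = 25.8 · ln[(Σ P·[cation]ₒ + Σ P·[anion]ᵢ) / (Σ P·[cation]ᵢ + Σ P·[anion]ₒ)]
Numerator = 1×4.67 + 0.084×125 + 0.36×34.5 = 27.59
Denominator = 1×154 + 0.084×17.1 + 0.36×105 = 193.2
Vm = 25.8 · ln(0.14278) = 25.8 × (-1.9465) = -50.22 mV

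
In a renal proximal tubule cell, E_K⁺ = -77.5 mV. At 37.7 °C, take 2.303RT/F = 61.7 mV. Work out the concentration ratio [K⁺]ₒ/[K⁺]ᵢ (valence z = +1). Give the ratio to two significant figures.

0.055

log₁₀([out]/[in]) = E·z/(61.7) = -77.5 × 1 / 61.7 = -1.2561
[out]/[in] = 10^(-1.2561) = 0.05545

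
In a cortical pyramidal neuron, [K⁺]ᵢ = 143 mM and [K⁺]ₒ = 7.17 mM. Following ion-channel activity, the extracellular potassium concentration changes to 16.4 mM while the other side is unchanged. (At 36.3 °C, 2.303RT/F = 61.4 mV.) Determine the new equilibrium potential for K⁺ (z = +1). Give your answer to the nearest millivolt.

After the shift: [K⁺]_out = 16.4, [K⁺]_in = 143 mM.
E_new = (61.4/1)·log₁₀(16.4/143) = 61.40 · (-0.9405) = -57.75 mV

-58 mV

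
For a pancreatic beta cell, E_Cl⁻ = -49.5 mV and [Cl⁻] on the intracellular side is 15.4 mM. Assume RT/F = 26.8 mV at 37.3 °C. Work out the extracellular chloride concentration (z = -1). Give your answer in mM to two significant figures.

98 mM

Nernst: E = (26.8/-1) · ln([out]/[in]), so ln([out]/[in]) = -49.5 × -1 / 26.8 = 1.8470.
[out]/[in] = e^(1.8470) = 6.341.
[out] = 6.341 × 15.4 = 97.65 mM.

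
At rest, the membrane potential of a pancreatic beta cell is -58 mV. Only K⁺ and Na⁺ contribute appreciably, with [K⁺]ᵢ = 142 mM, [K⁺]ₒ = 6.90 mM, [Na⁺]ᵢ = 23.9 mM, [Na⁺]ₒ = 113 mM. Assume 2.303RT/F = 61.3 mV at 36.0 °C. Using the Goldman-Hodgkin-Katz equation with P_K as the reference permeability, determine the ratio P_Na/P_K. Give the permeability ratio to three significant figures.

0.0832

Let α = P_Na/P_K. GHK: Vm = 61.3·log₁₀[(Kₒ + α·Naₒ)/(Kᵢ + α·Naᵢ)].
10^(Vm/61.3) = 10^(-58.0/61.3) = 0.1132
So 0.1132·(Kᵢ + α·Naᵢ) = Kₒ + α·Naₒ → α = (0.1132·142.0 − 6.9) / (113.0 − 0.1132·23.9)
α = (16.07 − 6.9) / (113.0 − 2.705) = 9.174/110.3 = 0.08318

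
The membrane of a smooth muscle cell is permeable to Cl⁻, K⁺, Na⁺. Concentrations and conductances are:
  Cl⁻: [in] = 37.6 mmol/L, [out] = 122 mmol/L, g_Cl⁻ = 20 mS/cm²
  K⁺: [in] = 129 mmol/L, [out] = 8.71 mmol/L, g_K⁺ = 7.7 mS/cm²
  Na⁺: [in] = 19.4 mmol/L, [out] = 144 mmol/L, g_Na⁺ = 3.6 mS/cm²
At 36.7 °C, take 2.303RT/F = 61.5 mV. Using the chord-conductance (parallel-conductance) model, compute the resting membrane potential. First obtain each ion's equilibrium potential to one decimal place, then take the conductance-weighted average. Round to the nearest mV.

-32 mV

E_Cl⁻ = (61.5/-1)·log₁₀(122/37.6) = -31.4 mV
E_K⁺ = (61.5/1)·log₁₀(8.71/129) = -72.0 mV
E_Na⁺ = (61.5/1)·log₁₀(144/19.4) = 53.5 mV
Vm = (Σ gᵢEᵢ)/(Σ gᵢ) = (20·-31.4 + 7.7·-72.0 + 3.6·53.5) / (20 + 7.7 + 3.6)
= -989.80 / 31.3 = -31.62 mV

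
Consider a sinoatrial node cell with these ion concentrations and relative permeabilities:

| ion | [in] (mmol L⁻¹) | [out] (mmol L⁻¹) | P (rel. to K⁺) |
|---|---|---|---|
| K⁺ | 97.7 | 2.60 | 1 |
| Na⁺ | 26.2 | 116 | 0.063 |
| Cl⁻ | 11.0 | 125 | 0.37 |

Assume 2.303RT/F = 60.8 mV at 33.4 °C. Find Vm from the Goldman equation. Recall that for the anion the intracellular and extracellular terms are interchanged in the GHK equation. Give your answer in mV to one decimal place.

Vm = 60.8 · log₁₀[(Σ P·[cation]ₒ + Σ P·[anion]ᵢ) / (Σ P·[cation]ᵢ + Σ P·[anion]ₒ)]
Numerator = 1×2.60 + 0.063×116 + 0.37×11.0 = 13.98
Denominator = 1×97.7 + 0.063×26.2 + 0.37×125 = 145.6
Vm = 60.8 · log₁₀(0.096002) = 60.8 × (-1.0177) = -61.88 mV

-61.9 mV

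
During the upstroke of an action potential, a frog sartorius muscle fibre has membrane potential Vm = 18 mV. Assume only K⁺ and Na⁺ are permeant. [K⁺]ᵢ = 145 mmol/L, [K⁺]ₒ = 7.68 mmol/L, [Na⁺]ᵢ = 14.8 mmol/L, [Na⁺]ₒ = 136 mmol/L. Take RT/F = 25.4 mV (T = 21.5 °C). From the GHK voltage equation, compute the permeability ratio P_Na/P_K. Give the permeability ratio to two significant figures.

Let α = P_Na/P_K. GHK: Vm = 25.4·ln[(Kₒ + α·Naₒ)/(Kᵢ + α·Naᵢ)].
e^(Vm/25.4) = e^(18.0/25.4) = 2.0313
So 2.0313·(Kᵢ + α·Naᵢ) = Kₒ + α·Naₒ → α = (2.0313·145.0 − 7.68) / (136.0 − 2.0313·14.8)
α = (294.5 − 7.68) / (136.0 − 30.06) = 286.9/105.9 = 2.708

2.7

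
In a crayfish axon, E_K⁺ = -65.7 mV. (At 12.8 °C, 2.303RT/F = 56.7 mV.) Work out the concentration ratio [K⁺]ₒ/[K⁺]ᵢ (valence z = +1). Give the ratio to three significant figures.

0.0694

log₁₀([out]/[in]) = E·z/(56.7) = -65.7 × 1 / 56.7 = -1.1587
[out]/[in] = 10^(-1.1587) = 0.06939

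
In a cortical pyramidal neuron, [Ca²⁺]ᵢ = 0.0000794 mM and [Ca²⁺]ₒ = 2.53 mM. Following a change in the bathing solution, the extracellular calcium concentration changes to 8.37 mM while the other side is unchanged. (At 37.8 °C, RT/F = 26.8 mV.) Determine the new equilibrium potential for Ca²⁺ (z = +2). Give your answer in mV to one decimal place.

After the shift: [Ca²⁺]_out = 8.37, [Ca²⁺]_in = 0.0000794 mM.
E_new = (26.8/2)·ln(8.37/0.0000794) = 13.40 · (11.5657) = 154.98 mV

155.0 mV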